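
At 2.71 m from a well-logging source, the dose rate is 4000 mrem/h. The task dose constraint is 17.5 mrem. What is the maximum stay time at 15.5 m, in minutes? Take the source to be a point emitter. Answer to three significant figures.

8.59 min

Intensity scales as (d₁/d₂)², so rate at 15.5 m:
4000 × (2.71/15.5)² = 4000 × 0.03057 = 122.3 mrem/h.
Stay time = 17.5 mrem ÷ 122.3 mrem/h = 0.1431 h = 8.586 min.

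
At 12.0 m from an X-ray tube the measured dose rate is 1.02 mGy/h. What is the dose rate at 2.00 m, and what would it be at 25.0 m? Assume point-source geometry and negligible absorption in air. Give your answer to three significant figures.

36.7 mGy/h; 0.235 mGy/h

Applying the 1/r² law,
At 2.00 m: (12.0/2.00)² = 36.00, so 1.02 × 36.00 = 36.72 mGy/h
At 25.0 m: 36.72 × (2.00/25.0)² = 36.72 × 0.006400 = 0.2350 mGy/h.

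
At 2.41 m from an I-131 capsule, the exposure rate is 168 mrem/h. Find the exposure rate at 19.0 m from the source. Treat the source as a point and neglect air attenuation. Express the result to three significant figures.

2.70 mrem/h

Using I₁d₁² = I₂d₂², the rate at 19.0 m is
168 × (2.41/19.0)² = 168 × 0.01609 = 2.703 mrem/h.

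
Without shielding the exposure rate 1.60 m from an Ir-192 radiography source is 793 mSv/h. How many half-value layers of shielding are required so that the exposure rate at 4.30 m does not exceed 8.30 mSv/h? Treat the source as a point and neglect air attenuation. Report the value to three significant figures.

3.73 half-value layers

At 4.30 m, distance alone gives (1.60/4.30)² = 0.1385, so 793 × 0.1385 = 109.8 mSv/h.
Further attenuation needed: 109.8/8.30 = 13.23.
n = log₂(13.23) = 3.726 half-value layers.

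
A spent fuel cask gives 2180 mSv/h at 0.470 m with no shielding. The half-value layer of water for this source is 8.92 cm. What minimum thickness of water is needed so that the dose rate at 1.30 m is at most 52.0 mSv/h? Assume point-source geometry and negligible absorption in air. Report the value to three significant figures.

At 1.30 m, distance alone gives 2180 × (0.470/1.30)² = 2180 × 0.1307 = 284.9 mSv/h.
Further attenuation needed: 284.9/52.0 = 5.479.
n = log₂(5.479) = 2.454 half-value layers.
Thickness = 2.454 × 8.92 cm = 21.89 cm.

21.9 cm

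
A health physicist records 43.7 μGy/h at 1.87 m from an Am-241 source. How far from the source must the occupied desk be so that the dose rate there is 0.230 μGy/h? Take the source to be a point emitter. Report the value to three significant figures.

Since intensity falls as 1/r², d₂ = d₁·√(I₁/I₂).
I₁/I₂ = 43.7/0.230 = 190.0, so d₂ = 1.87 × √190.0 = 25.78 m.

25.8 m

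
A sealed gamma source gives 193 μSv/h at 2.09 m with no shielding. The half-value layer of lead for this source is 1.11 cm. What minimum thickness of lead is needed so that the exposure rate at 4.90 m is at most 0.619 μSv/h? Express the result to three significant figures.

6.47 cm

At 4.90 m, distance alone gives 193 × (2.09/4.90)² = 193 × 0.1819 = 35.11 μSv/h.
Further attenuation needed: 35.11/0.619 = 56.72.
n = log₂(56.72) = 5.826 half-value layers.
Thickness = 5.826 × 1.11 cm = 6.467 cm.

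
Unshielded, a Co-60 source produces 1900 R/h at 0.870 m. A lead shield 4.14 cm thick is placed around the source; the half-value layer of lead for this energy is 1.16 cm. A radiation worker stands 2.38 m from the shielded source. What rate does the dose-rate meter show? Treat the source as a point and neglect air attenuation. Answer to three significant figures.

21.4 R/h

Distance alone: 1900 × (0.870/2.38)² = 1900 × 0.1336 = 253.8 R/h.
Shield: 4.14/1.16 = 3.569 half-value layers → attenuation 2^(−3.569) = 0.08426.
Combined: 253.8 × 0.08426 = 21.39 R/h.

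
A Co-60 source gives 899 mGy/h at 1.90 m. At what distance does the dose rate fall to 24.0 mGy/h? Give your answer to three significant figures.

Applying the 1/r² law, d₂ = d₁·√(I₁/I₂).
I₁/I₂ = 899/24.0 = 37.46, so d₂ = 1.90 × √37.46 = 11.63 m.

11.6 m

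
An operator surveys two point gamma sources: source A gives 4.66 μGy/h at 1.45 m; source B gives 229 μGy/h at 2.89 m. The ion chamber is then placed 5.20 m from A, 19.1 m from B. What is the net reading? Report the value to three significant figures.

5.61 μGy/h

Each source contributes Iᵢ·(dᵢ/rᵢ)²; contributions add.
A: 4.66 × (1.45/5.20)² = 0.3623 μGy/h
B: 229 × (2.89/19.1)² = 5.243 μGy/h
Total = 0.3623 + 5.243 = 5.605 μGy/h.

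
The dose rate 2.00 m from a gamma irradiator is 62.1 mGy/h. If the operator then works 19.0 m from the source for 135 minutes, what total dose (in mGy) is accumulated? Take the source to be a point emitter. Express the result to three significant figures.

Using I₁d₁² = I₂d₂², rate at 19.0 m:
62.1 × (2.00/19.0)² = 62.1 × 0.01108 = 0.6881 mGy/h.
Dose = rate × time = 0.6881 mGy/h × 2.250 h = 1.548 mGy.

1.55 mGy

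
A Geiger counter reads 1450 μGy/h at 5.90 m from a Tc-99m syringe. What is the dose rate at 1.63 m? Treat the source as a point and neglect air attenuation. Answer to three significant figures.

19000 μGy/h

Applying the 1/r² law, the rate at 1.63 m is
1450 × (5.90/1.63)² = 1450 × 13.10 = 19000 μGy/h.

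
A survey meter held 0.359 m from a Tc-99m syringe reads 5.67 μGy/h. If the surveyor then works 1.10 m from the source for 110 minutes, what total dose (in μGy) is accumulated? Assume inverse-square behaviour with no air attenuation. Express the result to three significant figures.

By the inverse-square law, rate at 1.10 m:
(0.359/1.10)² = 0.1065, so 5.67 × 0.1065 = 0.6039 μGy/h.
Dose = rate × time = 0.6039 μGy/h × 1.833 h = 1.107 μGy.

1.11 μGy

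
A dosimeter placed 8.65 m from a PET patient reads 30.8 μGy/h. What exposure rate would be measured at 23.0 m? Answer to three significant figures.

Intensity scales as (d₁/d₂)², so scaling from 8.65 m to 23.0 m:
30.8 × (8.65/23.0)² = 30.8 × 0.1414 = 4.355 μGy/h.

4.36 μGy/h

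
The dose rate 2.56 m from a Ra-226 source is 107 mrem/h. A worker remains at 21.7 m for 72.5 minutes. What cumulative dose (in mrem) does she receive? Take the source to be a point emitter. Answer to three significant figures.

1.80 mrem

Since intensity falls as 1/r², rate at 21.7 m:
(2.56/21.7)² = 0.01392, so 107 × 0.01392 = 1.489 mrem/h.
Dose = rate × time = 1.489 mrem/h × 1.208 h = 1.799 mrem.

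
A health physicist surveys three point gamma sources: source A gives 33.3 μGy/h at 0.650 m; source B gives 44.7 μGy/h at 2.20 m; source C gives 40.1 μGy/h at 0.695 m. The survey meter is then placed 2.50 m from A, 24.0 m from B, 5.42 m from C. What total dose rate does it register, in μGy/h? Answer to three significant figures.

3.29 μGy/h

By superposition, sum each source's inverse-square contribution:
A: 33.3 × (0.650/2.50)² = 2.251 μGy/h
B: 44.7 × (2.20/24.0)² = 0.3756 μGy/h
C: 40.1 × (0.695/5.42)² = 0.6593 μGy/h
Total = 2.251 + 0.3756 + 0.6593 = 3.286 μGy/h.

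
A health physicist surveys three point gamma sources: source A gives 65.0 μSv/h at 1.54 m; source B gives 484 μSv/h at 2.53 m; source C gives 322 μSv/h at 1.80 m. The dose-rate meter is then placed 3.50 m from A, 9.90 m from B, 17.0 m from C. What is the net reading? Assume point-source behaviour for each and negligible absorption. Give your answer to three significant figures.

47.8 μSv/h

Each source contributes Iᵢ·(dᵢ/rᵢ)²; contributions add.
A: 65.0 × (1.54/3.50)² = 12.58 μSv/h
B: 484 × (2.53/9.90)² = 31.61 μSv/h
C: 322 × (1.80/17.0)² = 3.610 μSv/h
Total = 12.58 + 31.61 + 3.610 = 47.80 μSv/h.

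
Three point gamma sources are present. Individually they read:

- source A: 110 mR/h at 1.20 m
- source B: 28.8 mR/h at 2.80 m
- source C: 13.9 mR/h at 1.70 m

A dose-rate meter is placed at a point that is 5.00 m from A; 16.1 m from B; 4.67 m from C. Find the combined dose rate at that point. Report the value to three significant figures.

By superposition, sum each source's inverse-square contribution:
A: 110 × (1.20/5.00)² = 6.336 mR/h
B: 28.8 × (2.80/16.1)² = 0.8711 mR/h
C: 13.9 × (1.70/4.67)² = 1.842 mR/h
Total = 6.336 + 0.8711 + 1.842 = 9.049 mR/h.

9.05 mR/h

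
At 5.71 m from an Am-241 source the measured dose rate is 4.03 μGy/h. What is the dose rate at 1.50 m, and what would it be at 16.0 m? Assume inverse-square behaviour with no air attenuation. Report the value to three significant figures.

Applying the 1/r² law,
At 1.50 m: (5.71/1.50)² = 14.49, so 4.03 × 14.49 = 58.39 μGy/h
At 16.0 m: (1.50/16.0)² = 0.008789, so 58.39 × 0.008789 = 0.5132 μGy/h.

58.4 μGy/h; 0.513 μGy/h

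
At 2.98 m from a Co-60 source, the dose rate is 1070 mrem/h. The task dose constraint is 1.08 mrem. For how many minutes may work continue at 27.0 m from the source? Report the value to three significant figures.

Applying the 1/r² law, rate at 27.0 m:
(2.98/27.0)² = 0.01218, so 1070 × 0.01218 = 13.03 mrem/h.
Stay time = 1.08 mrem ÷ 13.03 mrem/h = 0.08289 h = 4.973 min.

4.97 min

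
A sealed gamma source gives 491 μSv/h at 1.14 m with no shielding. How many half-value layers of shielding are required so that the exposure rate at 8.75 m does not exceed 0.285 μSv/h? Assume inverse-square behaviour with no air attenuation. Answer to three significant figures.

At 8.75 m, distance alone gives 491 × (1.14/8.75)² = 491 × 0.01697 = 8.332 μSv/h.
Further attenuation needed: 8.332/0.285 = 29.24.
n = log₂(29.24) = 4.870 half-value layers.

4.87 half-value layers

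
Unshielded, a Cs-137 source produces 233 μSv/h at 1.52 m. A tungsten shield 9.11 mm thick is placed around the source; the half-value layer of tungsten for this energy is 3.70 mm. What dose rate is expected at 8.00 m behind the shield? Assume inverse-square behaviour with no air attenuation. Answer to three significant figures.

1.53 μSv/h

Distance alone: 233 × (1.52/8.00)² = 233 × 0.03610 = 8.411 μSv/h.
Shield: 9.11/3.70 = 2.462 half-value layers → attenuation 2^(−2.462) = 0.1815.
Combined: 8.411 × 0.1815 = 1.527 μSv/h.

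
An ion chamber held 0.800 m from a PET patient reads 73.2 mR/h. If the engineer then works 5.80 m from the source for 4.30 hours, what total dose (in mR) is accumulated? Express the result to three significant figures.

Intensity scales as (d₁/d₂)², so rate at 5.80 m:
(0.800/5.80)² = 0.01902, so 73.2 × 0.01902 = 1.392 mR/h.
Dose = rate × time = 1.392 mR/h × 4.300 h = 5.986 mR.

5.99 mR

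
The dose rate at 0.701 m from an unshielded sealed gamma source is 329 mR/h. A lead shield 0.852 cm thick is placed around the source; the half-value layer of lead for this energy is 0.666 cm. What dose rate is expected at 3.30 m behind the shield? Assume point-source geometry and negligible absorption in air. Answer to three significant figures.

6.12 mR/h

Distance alone: (0.701/3.30)² = 0.04512, so 329 × 0.04512 = 14.84 mR/h.
Shield: 0.852/0.666 = 1.279 half-value layers → attenuation 2^(−1.279) = 0.4121.
Combined: 14.84 × 0.4121 = 6.116 mR/h.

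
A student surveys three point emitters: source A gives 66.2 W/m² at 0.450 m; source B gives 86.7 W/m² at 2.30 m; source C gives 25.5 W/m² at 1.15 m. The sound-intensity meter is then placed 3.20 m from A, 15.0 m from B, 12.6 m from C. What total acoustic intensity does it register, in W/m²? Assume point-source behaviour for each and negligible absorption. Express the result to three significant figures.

3.56 W/m²

Each source contributes Iᵢ·(dᵢ/rᵢ)²; contributions add.
A: 66.2 × (0.450/3.20)² = 1.309 W/m²
B: 86.7 × (2.30/15.0)² = 2.038 W/m²
C: 25.5 × (1.15/12.6)² = 0.2124 W/m²
Total = 1.309 + 2.038 + 0.2124 = 3.559 W/m².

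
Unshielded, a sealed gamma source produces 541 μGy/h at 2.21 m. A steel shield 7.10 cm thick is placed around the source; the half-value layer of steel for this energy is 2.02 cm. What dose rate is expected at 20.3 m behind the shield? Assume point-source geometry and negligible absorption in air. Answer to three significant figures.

0.561 μGy/h

Distance alone: (2.21/20.3)² = 0.01185, so 541 × 0.01185 = 6.411 μGy/h.
Shield: 7.10/2.02 = 3.515 half-value layers → attenuation 2^(−3.515) = 0.08747.
Combined: 6.411 × 0.08747 = 0.5608 μGy/h.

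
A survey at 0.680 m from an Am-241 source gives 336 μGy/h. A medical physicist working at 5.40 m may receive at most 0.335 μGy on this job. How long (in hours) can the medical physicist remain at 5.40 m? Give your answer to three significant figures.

Intensity scales as (d₁/d₂)², so rate at 5.40 m:
336 × (0.680/5.40)² = 336 × 0.01586 = 5.329 μGy/h.
Stay time = 0.335 μGy ÷ 5.329 μGy/h = 0.06286 h.

0.0629 h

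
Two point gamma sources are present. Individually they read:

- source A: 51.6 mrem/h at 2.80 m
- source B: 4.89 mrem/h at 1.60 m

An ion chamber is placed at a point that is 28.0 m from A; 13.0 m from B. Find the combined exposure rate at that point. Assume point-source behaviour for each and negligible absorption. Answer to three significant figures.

0.590 mrem/h

By superposition, sum each source's inverse-square contribution:
A: 51.6 × (2.80/28.0)² = 0.5160 mrem/h
B: 4.89 × (1.60/13.0)² = 0.07407 mrem/h
Total = 0.5160 + 0.07407 = 0.5901 mrem/h.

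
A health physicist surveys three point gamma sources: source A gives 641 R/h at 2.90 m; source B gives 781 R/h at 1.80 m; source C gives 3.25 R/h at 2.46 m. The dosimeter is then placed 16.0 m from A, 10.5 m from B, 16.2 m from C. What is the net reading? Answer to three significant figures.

44.1 R/h

Each source contributes Iᵢ·(dᵢ/rᵢ)²; contributions add.
A: 641 × (2.90/16.0)² = 21.06 R/h
B: 781 × (1.80/10.5)² = 22.95 R/h
C: 3.25 × (2.46/16.2)² = 0.07494 R/h
Total = 21.06 + 22.95 + 0.07494 = 44.08 R/h.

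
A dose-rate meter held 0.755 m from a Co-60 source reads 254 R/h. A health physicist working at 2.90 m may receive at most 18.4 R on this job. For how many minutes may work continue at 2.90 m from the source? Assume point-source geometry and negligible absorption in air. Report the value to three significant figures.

Using I₁d₁² = I₂d₂², rate at 2.90 m:
254 × (0.755/2.90)² = 254 × 0.06778 = 17.22 R/h.
Stay time = 18.4 R ÷ 17.22 R/h = 1.069 h = 64.14 min.

64.1 min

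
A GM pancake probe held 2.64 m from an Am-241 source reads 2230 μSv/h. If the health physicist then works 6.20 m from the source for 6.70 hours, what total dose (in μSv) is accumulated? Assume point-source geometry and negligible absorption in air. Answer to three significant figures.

Since intensity falls as 1/r², rate at 6.20 m:
2230 × (2.64/6.20)² = 2230 × 0.1813 = 404.3 μSv/h.
Dose = rate × time = 404.3 μSv/h × 6.700 h = 2709 μSv.

2710 μSv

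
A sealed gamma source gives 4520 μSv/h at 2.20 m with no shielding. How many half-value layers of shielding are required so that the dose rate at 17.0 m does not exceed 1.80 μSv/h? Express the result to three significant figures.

At 17.0 m, distance alone gives (2.20/17.0)² = 0.01675, so 4520 × 0.01675 = 75.71 μSv/h.
Further attenuation needed: 75.71/1.80 = 42.06.
n = log₂(42.06) = 5.394 half-value layers.

5.39 half-value layers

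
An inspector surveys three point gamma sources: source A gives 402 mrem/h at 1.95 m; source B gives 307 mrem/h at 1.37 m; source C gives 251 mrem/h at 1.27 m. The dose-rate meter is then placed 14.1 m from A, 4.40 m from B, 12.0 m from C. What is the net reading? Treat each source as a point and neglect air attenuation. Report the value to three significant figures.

40.3 mrem/h

By superposition, sum each source's inverse-square contribution:
A: 402 × (1.95/14.1)² = 7.689 mrem/h
B: 307 × (1.37/4.40)² = 29.76 mrem/h
C: 251 × (1.27/12.0)² = 2.811 mrem/h
Total = 7.689 + 29.76 + 2.811 = 40.26 mrem/h.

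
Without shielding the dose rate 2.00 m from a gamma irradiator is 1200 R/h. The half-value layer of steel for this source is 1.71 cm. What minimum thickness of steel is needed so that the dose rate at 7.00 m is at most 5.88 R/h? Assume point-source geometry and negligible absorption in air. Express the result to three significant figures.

At 7.00 m, distance alone gives 1200 × (2.00/7.00)² = 1200 × 0.08163 = 97.96 R/h.
Further attenuation needed: 97.96/5.88 = 16.66.
n = log₂(16.66) = 4.058 half-value layers.
Thickness = 4.058 × 1.71 cm = 6.939 cm.

6.94 cm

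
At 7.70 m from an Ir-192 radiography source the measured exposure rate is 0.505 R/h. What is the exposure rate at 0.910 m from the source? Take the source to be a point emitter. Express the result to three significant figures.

Applying the 1/r² law, scaling from 7.70 m to 0.910 m:
0.505 × (7.70/0.910)² = 0.505 × 71.60 = 36.16 R/h.

36.2 R/h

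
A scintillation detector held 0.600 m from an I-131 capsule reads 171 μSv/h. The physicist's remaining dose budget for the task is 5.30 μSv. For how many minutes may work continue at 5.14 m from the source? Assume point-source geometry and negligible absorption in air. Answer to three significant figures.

Since intensity falls as 1/r², rate at 5.14 m:
(0.600/5.14)² = 0.01363, so 171 × 0.01363 = 2.331 μSv/h.
Stay time = 5.30 μSv ÷ 2.331 μSv/h = 2.274 h = 136.4 min.

136 min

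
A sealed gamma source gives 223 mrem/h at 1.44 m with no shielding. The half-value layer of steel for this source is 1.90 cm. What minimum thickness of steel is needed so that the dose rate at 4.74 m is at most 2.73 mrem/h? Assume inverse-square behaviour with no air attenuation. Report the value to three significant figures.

At 4.74 m, distance alone gives (1.44/4.74)² = 0.09229, so 223 × 0.09229 = 20.58 mrem/h.
Further attenuation needed: 20.58/2.73 = 7.538.
n = log₂(7.538) = 2.914 half-value layers.
Thickness = 2.914 × 1.90 cm = 5.537 cm.

5.54 cm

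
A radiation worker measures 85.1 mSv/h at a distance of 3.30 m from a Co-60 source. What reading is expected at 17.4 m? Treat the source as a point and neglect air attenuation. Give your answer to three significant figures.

Using I₁d₁² = I₂d₂², the rate at 17.4 m is
(3.30/17.4)² = 0.03597, so 85.1 × 0.03597 = 3.061 mSv/h.

3.06 mSv/h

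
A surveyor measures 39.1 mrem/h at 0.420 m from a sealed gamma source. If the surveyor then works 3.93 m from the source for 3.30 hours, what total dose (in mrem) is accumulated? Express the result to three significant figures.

1.47 mrem

Intensity scales as (d₁/d₂)², so rate at 3.93 m:
(0.420/3.93)² = 0.01142, so 39.1 × 0.01142 = 0.4465 mrem/h.
Dose = rate × time = 0.4465 mrem/h × 3.300 h = 1.473 mrem.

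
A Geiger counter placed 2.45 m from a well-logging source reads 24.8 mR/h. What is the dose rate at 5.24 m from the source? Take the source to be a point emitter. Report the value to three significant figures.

By the inverse-square law, scaling from 2.45 m to 5.24 m:
(2.45/5.24)² = 0.2186, so 24.8 × 0.2186 = 5.421 mR/h.

5.42 mR/h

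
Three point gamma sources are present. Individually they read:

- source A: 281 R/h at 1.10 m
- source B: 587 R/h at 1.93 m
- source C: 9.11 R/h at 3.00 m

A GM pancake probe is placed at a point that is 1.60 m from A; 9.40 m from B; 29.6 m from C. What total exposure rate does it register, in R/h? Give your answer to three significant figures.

By superposition, sum each source's inverse-square contribution:
A: 281 × (1.10/1.60)² = 132.8 R/h
B: 587 × (1.93/9.40)² = 24.75 R/h
C: 9.11 × (3.00/29.6)² = 0.09358 R/h
Total = 132.8 + 24.75 + 0.09358 = 157.6 R/h.

158 R/h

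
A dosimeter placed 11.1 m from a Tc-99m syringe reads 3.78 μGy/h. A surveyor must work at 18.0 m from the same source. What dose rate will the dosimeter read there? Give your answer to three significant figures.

Intensity scales as (d₁/d₂)², so scaling from 11.1 m to 18.0 m:
(11.1/18.0)² = 0.3803, so 3.78 × 0.3803 = 1.438 μGy/h.

1.44 μGy/h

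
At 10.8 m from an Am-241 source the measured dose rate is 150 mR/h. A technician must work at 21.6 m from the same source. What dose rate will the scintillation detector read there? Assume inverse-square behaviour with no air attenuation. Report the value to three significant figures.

37.5 mR/h

Using I₁d₁² = I₂d₂², scaling from 10.8 m to 21.6 m:
150 × (10.8/21.6)² = 150 × 0.2500 = 37.50 mR/h.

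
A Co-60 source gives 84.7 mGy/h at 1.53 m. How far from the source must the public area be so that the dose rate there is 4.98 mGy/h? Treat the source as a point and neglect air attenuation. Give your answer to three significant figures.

By the inverse-square law, d₂ = d₁·√(I₁/I₂).
I₁/I₂ = 84.7/4.98 = 17.01, so d₂ = 1.53 × √17.01 = 6.310 m.

6.31 m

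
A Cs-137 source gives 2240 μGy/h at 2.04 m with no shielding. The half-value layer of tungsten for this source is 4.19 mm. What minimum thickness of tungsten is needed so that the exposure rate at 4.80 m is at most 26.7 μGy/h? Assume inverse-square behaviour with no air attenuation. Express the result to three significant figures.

At 4.80 m, distance alone gives 2240 × (2.04/4.80)² = 2240 × 0.1806 = 404.5 μGy/h.
Further attenuation needed: 404.5/26.7 = 15.15.
n = log₂(15.15) = 3.921 half-value layers.
Thickness = 3.921 × 4.19 mm = 16.43 mm.

16.4 mm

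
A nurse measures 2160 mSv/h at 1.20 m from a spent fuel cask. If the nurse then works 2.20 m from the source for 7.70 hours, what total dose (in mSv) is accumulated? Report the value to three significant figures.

4950 mSv

Intensity scales as (d₁/d₂)², so rate at 2.20 m:
2160 × (1.20/2.20)² = 2160 × 0.2975 = 642.6 mSv/h.
Dose = rate × time = 642.6 mSv/h × 7.700 h = 4948 mSv.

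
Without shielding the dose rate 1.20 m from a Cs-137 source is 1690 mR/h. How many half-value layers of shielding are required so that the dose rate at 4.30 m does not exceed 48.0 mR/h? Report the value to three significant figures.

At 4.30 m, distance alone gives 1690 × (1.20/4.30)² = 1690 × 0.07788 = 131.6 mR/h.
Further attenuation needed: 131.6/48.0 = 2.742.
n = log₂(2.742) = 1.455 half-value layers.

1.46 half-value layers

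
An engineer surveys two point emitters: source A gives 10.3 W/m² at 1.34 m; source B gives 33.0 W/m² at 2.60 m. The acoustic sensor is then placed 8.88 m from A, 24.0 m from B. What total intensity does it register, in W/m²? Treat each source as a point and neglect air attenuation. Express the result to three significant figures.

0.622 W/m²

Each source contributes Iᵢ·(dᵢ/rᵢ)²; contributions add.
A: 10.3 × (1.34/8.88)² = 0.2345 W/m²
B: 33.0 × (2.60/24.0)² = 0.3873 W/m²
Total = 0.2345 + 0.3873 = 0.6218 W/m².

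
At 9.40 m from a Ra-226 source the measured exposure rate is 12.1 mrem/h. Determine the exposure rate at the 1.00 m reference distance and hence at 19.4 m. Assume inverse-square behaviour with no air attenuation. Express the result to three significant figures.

1070 mrem/h; 2.84 mrem/h

Since intensity falls as 1/r²,
At 1.00 m: 12.1 × (9.40/1.00)² = 12.1 × 88.36 = 1069 mrem/h
At 19.4 m: (1.00/19.4)² = 0.002657, so 1069 × 0.002657 = 2.840 mrem/h.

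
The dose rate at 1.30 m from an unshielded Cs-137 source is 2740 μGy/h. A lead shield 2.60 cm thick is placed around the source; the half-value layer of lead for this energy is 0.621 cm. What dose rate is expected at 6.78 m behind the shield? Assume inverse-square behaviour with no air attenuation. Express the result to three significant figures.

5.53 μGy/h

Distance alone: (1.30/6.78)² = 0.03676, so 2740 × 0.03676 = 100.7 μGy/h.
Shield: 2.60/0.621 = 4.187 half-value layers → attenuation 2^(−4.187) = 0.05490.
Combined: 100.7 × 0.05490 = 5.528 μGy/h.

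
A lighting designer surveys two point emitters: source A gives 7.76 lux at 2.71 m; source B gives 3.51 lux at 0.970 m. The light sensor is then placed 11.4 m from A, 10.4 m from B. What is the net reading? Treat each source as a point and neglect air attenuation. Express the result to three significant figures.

0.469 lux

Each source contributes Iᵢ·(dᵢ/rᵢ)²; contributions add.
A: 7.76 × (2.71/11.4)² = 0.4385 lux
B: 3.51 × (0.970/10.4)² = 0.03053 lux
Total = 0.4385 + 0.03053 = 0.4690 lux.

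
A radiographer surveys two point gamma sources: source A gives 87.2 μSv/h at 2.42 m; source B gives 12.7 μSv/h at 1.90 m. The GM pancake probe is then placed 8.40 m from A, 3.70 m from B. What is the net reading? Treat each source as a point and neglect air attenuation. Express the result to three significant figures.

Each source contributes Iᵢ·(dᵢ/rᵢ)²; contributions add.
A: 87.2 × (2.42/8.40)² = 7.238 μSv/h
B: 12.7 × (1.90/3.70)² = 3.349 μSv/h
Total = 7.238 + 3.349 = 10.59 μSv/h.

10.6 μSv/h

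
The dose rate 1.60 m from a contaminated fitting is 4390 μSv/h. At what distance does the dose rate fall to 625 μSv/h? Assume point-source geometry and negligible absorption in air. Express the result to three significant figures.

Intensity scales as (d₁/d₂)², so d₂ = d₁·√(I₁/I₂).
I₁/I₂ = 4390/625 = 7.024, so d₂ = 1.60 × √7.024 = 4.240 m.

4.24 m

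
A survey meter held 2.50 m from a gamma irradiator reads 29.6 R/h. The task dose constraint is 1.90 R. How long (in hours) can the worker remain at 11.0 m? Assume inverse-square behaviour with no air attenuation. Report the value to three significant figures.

Intensity scales as (d₁/d₂)², so rate at 11.0 m:
(2.50/11.0)² = 0.05165, so 29.6 × 0.05165 = 1.529 R/h.
Stay time = 1.90 R ÷ 1.529 R/h = 1.243 h.

1.24 h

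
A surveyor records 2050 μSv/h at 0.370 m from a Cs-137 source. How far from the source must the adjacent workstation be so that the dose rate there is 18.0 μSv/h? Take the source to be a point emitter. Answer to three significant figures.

3.95 m

Using I₁d₁² = I₂d₂², d₂ = d₁·√(I₁/I₂).
I₁/I₂ = 2050/18.0 = 113.9, so d₂ = 0.370 × √113.9 = 3.949 m.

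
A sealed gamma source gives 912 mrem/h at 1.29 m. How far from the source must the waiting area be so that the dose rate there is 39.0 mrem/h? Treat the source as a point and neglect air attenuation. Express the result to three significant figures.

Applying the 1/r² law, d₂ = d₁·√(I₁/I₂).
I₁/I₂ = 912/39.0 = 23.38, so d₂ = 1.29 × √23.38 = 6.238 m.

6.24 m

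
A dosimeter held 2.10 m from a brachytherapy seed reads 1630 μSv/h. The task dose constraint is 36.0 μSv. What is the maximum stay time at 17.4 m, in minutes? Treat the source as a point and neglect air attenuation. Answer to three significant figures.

Using I₁d₁² = I₂d₂², rate at 17.4 m:
1630 × (2.10/17.4)² = 1630 × 0.01457 = 23.75 μSv/h.
Stay time = 36.0 μSv ÷ 23.75 μSv/h = 1.516 h = 90.96 min.

91.0 min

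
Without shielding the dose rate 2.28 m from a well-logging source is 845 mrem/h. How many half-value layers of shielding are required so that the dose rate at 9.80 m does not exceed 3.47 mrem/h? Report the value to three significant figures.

3.72 half-value layers

At 9.80 m, distance alone gives (2.28/9.80)² = 0.05413, so 845 × 0.05413 = 45.74 mrem/h.
Further attenuation needed: 45.74/3.47 = 13.18.
n = log₂(13.18) = 3.720 half-value layers.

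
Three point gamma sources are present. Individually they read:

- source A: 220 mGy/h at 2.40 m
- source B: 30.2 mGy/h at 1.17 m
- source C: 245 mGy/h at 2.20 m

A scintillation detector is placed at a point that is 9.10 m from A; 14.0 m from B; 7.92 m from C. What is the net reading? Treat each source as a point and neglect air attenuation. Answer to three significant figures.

34.4 mGy/h

Each source contributes Iᵢ·(dᵢ/rᵢ)²; contributions add.
A: 220 × (2.40/9.10)² = 15.30 mGy/h
B: 30.2 × (1.17/14.0)² = 0.2109 mGy/h
C: 245 × (2.20/7.92)² = 18.90 mGy/h
Total = 15.30 + 0.2109 + 18.90 = 34.41 mGy/h.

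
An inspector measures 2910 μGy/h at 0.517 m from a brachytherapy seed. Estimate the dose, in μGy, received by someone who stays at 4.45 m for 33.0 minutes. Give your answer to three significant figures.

Intensity scales as (d₁/d₂)², so rate at 4.45 m:
2910 × (0.517/4.45)² = 2910 × 0.01350 = 39.28 μGy/h.
Dose = rate × time = 39.28 μGy/h × 0.5500 h = 21.60 μGy.

21.6 μGy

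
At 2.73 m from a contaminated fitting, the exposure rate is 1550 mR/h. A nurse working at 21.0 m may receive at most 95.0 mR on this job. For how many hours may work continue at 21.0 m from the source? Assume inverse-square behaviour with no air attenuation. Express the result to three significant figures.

3.63 h

Using I₁d₁² = I₂d₂², rate at 21.0 m:
(2.73/21.0)² = 0.01690, so 1550 × 0.01690 = 26.19 mR/h.
Stay time = 95.0 mR ÷ 26.19 mR/h = 3.627 h.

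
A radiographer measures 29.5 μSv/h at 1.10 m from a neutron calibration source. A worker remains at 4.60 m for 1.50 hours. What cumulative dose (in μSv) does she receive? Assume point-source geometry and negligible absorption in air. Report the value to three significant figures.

Since intensity falls as 1/r², rate at 4.60 m:
29.5 × (1.10/4.60)² = 29.5 × 0.05718 = 1.687 μSv/h.
Dose = rate × time = 1.687 μSv/h × 1.500 h = 2.530 μSv.

2.53 μSv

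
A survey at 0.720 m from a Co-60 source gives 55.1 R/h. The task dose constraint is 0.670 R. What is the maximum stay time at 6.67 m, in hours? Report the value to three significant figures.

By the inverse-square law, rate at 6.67 m:
(0.720/6.67)² = 0.01165, so 55.1 × 0.01165 = 0.6419 R/h.
Stay time = 0.670 R ÷ 0.6419 R/h = 1.044 h.

1.04 h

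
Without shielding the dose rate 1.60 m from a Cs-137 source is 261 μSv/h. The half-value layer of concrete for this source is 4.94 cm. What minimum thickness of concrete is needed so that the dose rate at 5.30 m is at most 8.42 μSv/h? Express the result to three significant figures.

At 5.30 m, distance alone gives (1.60/5.30)² = 0.09114, so 261 × 0.09114 = 23.79 μSv/h.
Further attenuation needed: 23.79/8.42 = 2.825.
n = log₂(2.825) = 1.498 half-value layers.
Thickness = 1.498 × 4.94 cm = 7.400 cm.

7.40 cm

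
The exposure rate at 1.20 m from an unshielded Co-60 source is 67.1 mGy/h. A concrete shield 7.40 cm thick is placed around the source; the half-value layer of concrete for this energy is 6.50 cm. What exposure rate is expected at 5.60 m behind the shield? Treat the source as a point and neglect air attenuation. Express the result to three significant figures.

Distance alone: (1.20/5.60)² = 0.04592, so 67.1 × 0.04592 = 3.081 mGy/h.
Shield: 7.40/6.50 = 1.138 half-value layers → attenuation 2^(−1.138) = 0.4544.
Combined: 3.081 × 0.4544 = 1.400 mGy/h.

1.40 mGy/h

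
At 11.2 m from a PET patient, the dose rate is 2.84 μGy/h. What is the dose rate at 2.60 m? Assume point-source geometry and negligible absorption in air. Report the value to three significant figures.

52.7 μGy/h

By the inverse-square law, the rate at 2.60 m is
2.84 × (11.2/2.60)² = 2.84 × 18.56 = 52.71 μGy/h.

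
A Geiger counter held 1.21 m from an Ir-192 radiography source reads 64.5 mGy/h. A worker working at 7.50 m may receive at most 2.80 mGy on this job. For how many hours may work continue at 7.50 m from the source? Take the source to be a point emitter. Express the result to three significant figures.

1.67 h

Intensity scales as (d₁/d₂)², so rate at 7.50 m:
64.5 × (1.21/7.50)² = 64.5 × 0.02603 = 1.679 mGy/h.
Stay time = 2.80 mGy ÷ 1.679 mGy/h = 1.668 h.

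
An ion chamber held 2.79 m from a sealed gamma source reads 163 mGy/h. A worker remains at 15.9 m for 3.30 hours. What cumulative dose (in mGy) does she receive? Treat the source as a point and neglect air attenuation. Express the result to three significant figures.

Using I₁d₁² = I₂d₂², rate at 15.9 m:
(2.79/15.9)² = 0.03079, so 163 × 0.03079 = 5.019 mGy/h.
Dose = rate × time = 5.019 mGy/h × 3.300 h = 16.56 mGy.

16.6 mGy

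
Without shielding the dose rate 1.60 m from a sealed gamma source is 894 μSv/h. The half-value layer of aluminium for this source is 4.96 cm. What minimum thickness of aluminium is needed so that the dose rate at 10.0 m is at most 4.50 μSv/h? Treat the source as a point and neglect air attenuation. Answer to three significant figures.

11.6 cm

At 10.0 m, distance alone gives 894 × (1.60/10.0)² = 894 × 0.02560 = 22.89 μSv/h.
Further attenuation needed: 22.89/4.50 = 5.087.
n = log₂(5.087) = 2.347 half-value layers.
Thickness = 2.347 × 4.96 cm = 11.64 cm.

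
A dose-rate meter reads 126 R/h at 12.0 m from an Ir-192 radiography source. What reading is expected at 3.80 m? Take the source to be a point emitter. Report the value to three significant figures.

Applying the 1/r² law, the rate at 3.80 m is
126 × (12.0/3.80)² = 126 × 9.972 = 1256 R/h.

1260 R/h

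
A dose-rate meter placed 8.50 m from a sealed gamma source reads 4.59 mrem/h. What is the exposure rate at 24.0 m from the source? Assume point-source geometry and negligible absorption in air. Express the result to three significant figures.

Intensity scales as (d₁/d₂)², so scaling from 8.50 m to 24.0 m:
(8.50/24.0)² = 0.1254, so 4.59 × 0.1254 = 0.5756 mrem/h.

0.576 mrem/h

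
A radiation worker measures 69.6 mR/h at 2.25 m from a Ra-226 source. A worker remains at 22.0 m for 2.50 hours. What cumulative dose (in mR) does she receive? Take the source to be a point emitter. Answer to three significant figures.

1.82 mR

Applying the 1/r² law, rate at 22.0 m:
69.6 × (2.25/22.0)² = 69.6 × 0.01046 = 0.7280 mR/h.
Dose = rate × time = 0.7280 mR/h × 2.500 h = 1.820 mR.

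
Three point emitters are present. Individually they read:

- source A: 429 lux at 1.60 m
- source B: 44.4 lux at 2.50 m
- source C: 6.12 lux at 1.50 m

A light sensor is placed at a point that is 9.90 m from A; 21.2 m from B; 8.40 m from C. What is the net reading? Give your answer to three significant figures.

Each source contributes Iᵢ·(dᵢ/rᵢ)²; contributions add.
A: 429 × (1.60/9.90)² = 11.21 lux
B: 44.4 × (2.50/21.2)² = 0.6174 lux
C: 6.12 × (1.50/8.40)² = 0.1952 lux
Total = 11.21 + 0.6174 + 0.1952 = 12.02 lux.

12.0 lux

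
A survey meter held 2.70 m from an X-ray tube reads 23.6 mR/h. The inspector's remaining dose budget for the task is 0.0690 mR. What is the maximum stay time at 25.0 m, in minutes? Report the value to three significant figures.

Applying the 1/r² law, rate at 25.0 m:
(2.70/25.0)² = 0.01166, so 23.6 × 0.01166 = 0.2752 mR/h.
Stay time = 0.0690 mR ÷ 0.2752 mR/h = 0.2507 h = 15.04 min.

15.0 min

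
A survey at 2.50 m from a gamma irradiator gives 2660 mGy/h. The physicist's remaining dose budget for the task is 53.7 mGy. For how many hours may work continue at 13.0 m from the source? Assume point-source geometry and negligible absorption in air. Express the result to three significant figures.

Since intensity falls as 1/r², rate at 13.0 m:
2660 × (2.50/13.0)² = 2660 × 0.03698 = 98.37 mGy/h.
Stay time = 53.7 mGy ÷ 98.37 mGy/h = 0.5459 h.

0.546 h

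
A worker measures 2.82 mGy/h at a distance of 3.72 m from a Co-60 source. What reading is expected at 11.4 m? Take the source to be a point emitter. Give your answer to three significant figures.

0.300 mGy/h

Intensity scales as (d₁/d₂)², so the rate at 11.4 m is
(3.72/11.4)² = 0.1065, so 2.82 × 0.1065 = 0.3003 mGy/h.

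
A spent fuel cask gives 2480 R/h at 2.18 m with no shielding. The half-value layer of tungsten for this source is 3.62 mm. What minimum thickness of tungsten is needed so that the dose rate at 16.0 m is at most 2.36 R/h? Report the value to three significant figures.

At 16.0 m, distance alone gives (2.18/16.0)² = 0.01856, so 2480 × 0.01856 = 46.03 R/h.
Further attenuation needed: 46.03/2.36 = 19.50.
n = log₂(19.50) = 4.285 half-value layers.
Thickness = 4.285 × 3.62 mm = 15.51 mm.

15.5 mm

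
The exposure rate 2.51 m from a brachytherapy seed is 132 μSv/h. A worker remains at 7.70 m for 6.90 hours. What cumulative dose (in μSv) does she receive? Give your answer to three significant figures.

Applying the 1/r² law, rate at 7.70 m:
132 × (2.51/7.70)² = 132 × 0.1063 = 14.03 μSv/h.
Dose = rate × time = 14.03 μSv/h × 6.900 h = 96.81 μSv.

96.8 μSv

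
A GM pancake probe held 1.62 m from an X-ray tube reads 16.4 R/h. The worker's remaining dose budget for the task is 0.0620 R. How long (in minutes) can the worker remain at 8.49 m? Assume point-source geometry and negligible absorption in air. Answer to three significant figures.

6.23 min

Using I₁d₁² = I₂d₂², rate at 8.49 m:
16.4 × (1.62/8.49)² = 16.4 × 0.03641 = 0.5971 R/h.
Stay time = 0.0620 R ÷ 0.5971 R/h = 0.1038 h = 6.228 min.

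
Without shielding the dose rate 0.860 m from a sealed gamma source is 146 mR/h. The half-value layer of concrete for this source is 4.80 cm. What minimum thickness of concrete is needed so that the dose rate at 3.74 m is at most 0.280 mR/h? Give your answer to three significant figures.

23.0 cm

At 3.74 m, distance alone gives 146 × (0.860/3.74)² = 146 × 0.05288 = 7.720 mR/h.
Further attenuation needed: 7.720/0.280 = 27.57.
n = log₂(27.57) = 4.785 half-value layers.
Thickness = 4.785 × 4.80 cm = 22.97 cm.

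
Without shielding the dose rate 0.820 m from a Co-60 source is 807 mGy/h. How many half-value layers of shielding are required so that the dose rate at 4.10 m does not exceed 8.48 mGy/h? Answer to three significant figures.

1.93 half-value layers

At 4.10 m, distance alone gives (0.820/4.10)² = 0.04000, so 807 × 0.04000 = 32.28 mGy/h.
Further attenuation needed: 32.28/8.48 = 3.807.
n = log₂(3.807) = 1.929 half-value layers.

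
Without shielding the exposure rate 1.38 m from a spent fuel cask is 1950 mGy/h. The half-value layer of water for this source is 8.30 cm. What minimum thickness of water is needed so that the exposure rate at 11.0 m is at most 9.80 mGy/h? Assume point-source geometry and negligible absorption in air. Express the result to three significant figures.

At 11.0 m, distance alone gives (1.38/11.0)² = 0.01574, so 1950 × 0.01574 = 30.69 mGy/h.
Further attenuation needed: 30.69/9.80 = 3.132.
n = log₂(3.132) = 1.647 half-value layers.
Thickness = 1.647 × 8.30 cm = 13.67 cm.

13.7 cm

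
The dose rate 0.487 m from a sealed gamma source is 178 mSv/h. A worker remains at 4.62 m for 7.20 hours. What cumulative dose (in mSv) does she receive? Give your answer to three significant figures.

14.2 mSv

Using I₁d₁² = I₂d₂², rate at 4.62 m:
(0.487/4.62)² = 0.01111, so 178 × 0.01111 = 1.978 mSv/h.
Dose = rate × time = 1.978 mSv/h × 7.200 h = 14.24 mSv.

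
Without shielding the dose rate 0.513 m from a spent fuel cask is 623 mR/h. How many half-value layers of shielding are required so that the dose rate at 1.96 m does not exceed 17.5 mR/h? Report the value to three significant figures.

At 1.96 m, distance alone gives 623 × (0.513/1.96)² = 623 × 0.06851 = 42.68 mR/h.
Further attenuation needed: 42.68/17.5 = 2.439.
n = log₂(2.439) = 1.286 half-value layers.

1.29 half-value layers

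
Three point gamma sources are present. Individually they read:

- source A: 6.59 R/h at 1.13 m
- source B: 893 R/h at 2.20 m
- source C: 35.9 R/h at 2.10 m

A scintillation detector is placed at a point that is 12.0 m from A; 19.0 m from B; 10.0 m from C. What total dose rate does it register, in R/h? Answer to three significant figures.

13.6 R/h

Each source contributes Iᵢ·(dᵢ/rᵢ)²; contributions add.
A: 6.59 × (1.13/12.0)² = 0.05844 R/h
B: 893 × (2.20/19.0)² = 11.97 R/h
C: 35.9 × (2.10/10.0)² = 1.583 R/h
Total = 0.05844 + 11.97 + 1.583 = 13.61 R/h.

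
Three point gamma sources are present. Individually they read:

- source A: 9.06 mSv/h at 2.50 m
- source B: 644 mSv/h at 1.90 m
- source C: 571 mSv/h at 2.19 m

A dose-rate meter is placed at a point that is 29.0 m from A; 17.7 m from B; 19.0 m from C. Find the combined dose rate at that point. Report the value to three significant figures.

By superposition, sum each source's inverse-square contribution:
A: 9.06 × (2.50/29.0)² = 0.06733 mSv/h
B: 644 × (1.90/17.7)² = 7.421 mSv/h
C: 571 × (2.19/19.0)² = 7.586 mSv/h
Total = 0.06733 + 7.421 + 7.586 = 15.07 mSv/h.

15.1 mSv/h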